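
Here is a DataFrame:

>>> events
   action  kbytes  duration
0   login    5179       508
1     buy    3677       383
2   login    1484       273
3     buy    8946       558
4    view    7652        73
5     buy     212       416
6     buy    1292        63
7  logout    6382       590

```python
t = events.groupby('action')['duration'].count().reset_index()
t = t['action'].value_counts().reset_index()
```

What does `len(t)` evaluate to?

group by action, count of duration:
action
buy       4
login     2
logout    1
view      1
Name: duration, dtype: int64
reset_index():
   action  duration
0     buy         4
1   login         2
2  logout         1
3    view         1
value_counts of action:
action
buy       1
login     1
logout    1
view      1
Name: count, dtype: int64
reset_index():
   action  count
0     buy      1
1   login      1
2  logout      1
3    view      1
Then the number of rows: 4

4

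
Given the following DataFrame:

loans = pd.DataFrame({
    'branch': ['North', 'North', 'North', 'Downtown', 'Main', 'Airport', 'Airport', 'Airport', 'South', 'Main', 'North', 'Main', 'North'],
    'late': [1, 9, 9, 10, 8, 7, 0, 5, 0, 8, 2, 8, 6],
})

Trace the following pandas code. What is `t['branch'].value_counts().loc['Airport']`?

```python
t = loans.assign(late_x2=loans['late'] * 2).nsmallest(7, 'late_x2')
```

add column late_x2 = loans['late'] * 2:
      branch  late  late_x2
0      North     1        2
1      North     9       18
2      North     9       18
3   Downtown    10       20
4       Main     8       16
5    Airport     7       14
6    Airport     0        0
7    Airport     5       10
8      South     0        0
9       Main     8       16
10     North     2        4
11      Main     8       16
12     North     6       12
take 7 rows with smallest late_x2:
     branch  late  late_x2
6   Airport     0        0
8     South     0        0
0     North     1        2
10    North     2        4
7   Airport     5       10
12    North     6       12
5   Airport     7       14
value_counts of branch:
branch
Airport    3
North      3
South      1
Name: count, dtype: int64
Hence 3.

3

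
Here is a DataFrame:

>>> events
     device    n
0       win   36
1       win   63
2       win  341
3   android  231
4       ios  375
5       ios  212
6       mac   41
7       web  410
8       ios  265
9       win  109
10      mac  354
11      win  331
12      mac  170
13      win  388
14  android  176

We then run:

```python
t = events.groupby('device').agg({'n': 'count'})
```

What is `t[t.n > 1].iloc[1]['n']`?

group by device, count of n:
         n
device    
android  2
ios      3
mac      3
web      1
win      6
filter rows where n > 1:
         n
device    
android  2
ios      3
mac      3
win      6
Hence 3.

3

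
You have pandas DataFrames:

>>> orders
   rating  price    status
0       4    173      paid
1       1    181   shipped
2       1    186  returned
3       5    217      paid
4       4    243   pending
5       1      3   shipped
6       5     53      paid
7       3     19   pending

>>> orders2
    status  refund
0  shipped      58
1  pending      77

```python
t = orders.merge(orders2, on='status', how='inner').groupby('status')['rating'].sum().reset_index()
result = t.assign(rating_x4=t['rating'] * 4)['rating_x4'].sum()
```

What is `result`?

merge on 'status' (how='inner') → 4 rows:
   rating  price   status  refund
0       1    181  shipped      58
1       4    243  pending      77
2       1      3  shipped      58
3       3     19  pending      77
group by status, sum of rating:
status
pending    7
shipped    2
Name: rating, dtype: int64
reset_index():
    status  rating
0  pending       7
1  shipped       2
add column rating_x4 = t['rating'] * 4:
    status  rating  rating_x4
0  pending       7         28
1  shipped       2          8
Finally, sum of column 'rating_x4' = 36.

36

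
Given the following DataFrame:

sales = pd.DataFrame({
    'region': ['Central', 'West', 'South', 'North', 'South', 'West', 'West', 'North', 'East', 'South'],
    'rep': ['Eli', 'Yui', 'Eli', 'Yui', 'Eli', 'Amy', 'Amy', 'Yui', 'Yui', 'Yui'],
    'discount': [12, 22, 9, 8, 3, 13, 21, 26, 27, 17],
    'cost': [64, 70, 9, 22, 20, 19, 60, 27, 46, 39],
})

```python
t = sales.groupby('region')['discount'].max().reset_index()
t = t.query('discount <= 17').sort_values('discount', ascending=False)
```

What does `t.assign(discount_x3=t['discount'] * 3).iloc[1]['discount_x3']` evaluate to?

group by region, max of discount:
region
Central    12
East       27
North      26
South      17
West       22
Name: discount, dtype: int64
reset_index():
    region  discount
0  Central        12
1     East        27
2    North        26
3    South        17
4     West        22
filter rows where discount <= 17:
    region  discount
0  Central        12
3    South        17
sort by discount descending:
    region  discount
3    South        17
0  Central        12
add column discount_x3 = t['discount'] * 3:
    region  discount  discount_x3
3    South        17           51
0  Central        12           36

36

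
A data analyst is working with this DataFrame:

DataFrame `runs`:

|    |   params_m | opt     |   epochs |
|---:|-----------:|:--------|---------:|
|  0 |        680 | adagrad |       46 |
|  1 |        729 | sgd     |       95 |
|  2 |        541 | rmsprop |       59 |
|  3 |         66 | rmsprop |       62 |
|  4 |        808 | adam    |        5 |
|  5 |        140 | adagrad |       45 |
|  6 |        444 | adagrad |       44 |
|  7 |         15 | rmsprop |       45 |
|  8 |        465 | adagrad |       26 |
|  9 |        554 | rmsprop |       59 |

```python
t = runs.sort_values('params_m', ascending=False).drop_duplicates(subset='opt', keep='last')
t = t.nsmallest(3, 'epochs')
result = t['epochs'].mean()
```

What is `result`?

31.6666666667

sort by params_m descending:
   params_m      opt  epochs
4       808     adam       5
1       729      sgd      95
0       680  adagrad      46
9       554  rmsprop      59
2       541  rmsprop      59
8       465  adagrad      26
6       444  adagrad      44
5       140  adagrad      45
3        66  rmsprop      62
7        15  rmsprop      45
drop duplicate opt (keep=last):
   params_m      opt  epochs
4       808     adam       5
1       729      sgd      95
5       140  adagrad      45
7        15  rmsprop      45
take 3 rows with smallest epochs:
   params_m      opt  epochs
4       808     adam       5
5       140  adagrad      45
7        15  rmsprop      45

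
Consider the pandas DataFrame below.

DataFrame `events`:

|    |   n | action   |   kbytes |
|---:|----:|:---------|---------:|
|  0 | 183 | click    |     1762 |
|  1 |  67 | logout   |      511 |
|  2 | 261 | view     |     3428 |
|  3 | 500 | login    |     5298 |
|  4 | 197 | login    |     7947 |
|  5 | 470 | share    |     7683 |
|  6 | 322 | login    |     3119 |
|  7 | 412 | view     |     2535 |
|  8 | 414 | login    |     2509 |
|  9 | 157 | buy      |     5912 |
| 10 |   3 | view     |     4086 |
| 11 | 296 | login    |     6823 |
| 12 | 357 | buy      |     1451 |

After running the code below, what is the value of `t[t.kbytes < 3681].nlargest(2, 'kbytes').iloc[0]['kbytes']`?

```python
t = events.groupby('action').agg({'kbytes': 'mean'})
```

3349.66666667

group by action, mean of kbytes:
             kbytes
action             
buy     3681.500000
click   1762.000000
login   5139.200000
logout   511.000000
share   7683.000000
view    3349.666667
filter rows where kbytes < 3681:
             kbytes
action             
click   1762.000000
logout   511.000000
view    3349.666667
take 2 rows with largest kbytes:
             kbytes
action             
view    3349.666667
click   1762.000000
So iloc[0]['kbytes'] = 3349.66666667.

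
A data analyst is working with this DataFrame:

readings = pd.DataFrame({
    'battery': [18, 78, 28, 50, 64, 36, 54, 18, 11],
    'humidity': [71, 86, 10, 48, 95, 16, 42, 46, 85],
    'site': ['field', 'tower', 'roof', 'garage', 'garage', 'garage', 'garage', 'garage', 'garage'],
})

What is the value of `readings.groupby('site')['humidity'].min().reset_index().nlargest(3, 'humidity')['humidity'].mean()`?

57.6666666667

group by site, min of humidity:
site
field     71
garage    16
roof      10
tower     86
Name: humidity, dtype: int64
reset_index():
     site  humidity
0   field        71
1  garage        16
2    roof        10
3   tower        86
take 3 rows with largest humidity:
     site  humidity
3   tower        86
0   field        71
1  garage        16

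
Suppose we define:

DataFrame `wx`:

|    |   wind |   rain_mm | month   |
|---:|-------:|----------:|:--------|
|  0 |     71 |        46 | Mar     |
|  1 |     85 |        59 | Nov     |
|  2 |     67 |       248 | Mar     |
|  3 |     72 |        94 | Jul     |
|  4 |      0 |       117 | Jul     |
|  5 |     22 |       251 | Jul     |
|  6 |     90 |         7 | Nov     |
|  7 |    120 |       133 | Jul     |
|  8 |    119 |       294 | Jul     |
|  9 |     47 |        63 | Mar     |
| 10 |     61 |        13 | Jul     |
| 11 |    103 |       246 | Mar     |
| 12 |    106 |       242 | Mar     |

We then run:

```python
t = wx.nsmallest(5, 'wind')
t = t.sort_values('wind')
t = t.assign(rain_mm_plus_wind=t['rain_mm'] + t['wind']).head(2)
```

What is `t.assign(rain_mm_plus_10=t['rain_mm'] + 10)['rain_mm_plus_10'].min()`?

take 5 rows with smallest wind:
    wind  rain_mm month
4      0      117   Jul
5     22      251   Jul
9     47       63   Mar
10    61       13   Jul
2     67      248   Mar
sort by wind:
    wind  rain_mm month
4      0      117   Jul
5     22      251   Jul
9     47       63   Mar
10    61       13   Jul
2     67      248   Mar
add column rain_mm_plus_wind = t['rain_mm'] + t['wind']:
    wind  rain_mm month  rain_mm_plus_wind
4      0      117   Jul                117
5     22      251   Jul                273
9     47       63   Mar                110
10    61       13   Jul                 74
2     67      248   Mar                315
take first 2 rows:
   wind  rain_mm month  rain_mm_plus_wind
4     0      117   Jul                117
5    22      251   Jul                273
add column rain_mm_plus_10 = t['rain_mm'] + 10:
   wind  rain_mm month  rain_mm_plus_wind  rain_mm_plus_10
4     0      117   Jul                117              127
5    22      251   Jul                273              261
Finally, min of column 'rain_mm_plus_10' = 127.

127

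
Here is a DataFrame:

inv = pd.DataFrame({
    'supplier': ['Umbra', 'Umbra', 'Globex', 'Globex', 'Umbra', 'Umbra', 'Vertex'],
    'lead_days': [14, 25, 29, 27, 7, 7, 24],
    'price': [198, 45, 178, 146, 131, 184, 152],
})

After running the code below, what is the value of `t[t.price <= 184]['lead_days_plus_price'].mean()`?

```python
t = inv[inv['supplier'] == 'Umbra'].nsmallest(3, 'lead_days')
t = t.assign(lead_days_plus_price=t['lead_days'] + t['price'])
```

164.5

filter rows where supplier == 'Umbra':
  supplier  lead_days  price
0    Umbra         14    198
1    Umbra         25     45
4    Umbra          7    131
5    Umbra          7    184
take 3 rows with smallest lead_days:
  supplier  lead_days  price
4    Umbra          7    131
5    Umbra          7    184
0    Umbra         14    198
add column lead_days_plus_price = t['lead_days'] + t['price']:
  supplier  lead_days  price  lead_days_plus_price
4    Umbra          7    131                   138
5    Umbra          7    184                   191
0    Umbra         14    198                   212
filter rows where price <= 184:
  supplier  lead_days  price  lead_days_plus_price
4    Umbra          7    131                   138
5    Umbra          7    184                   191
mean of column 'lead_days_plus_price' → 164.5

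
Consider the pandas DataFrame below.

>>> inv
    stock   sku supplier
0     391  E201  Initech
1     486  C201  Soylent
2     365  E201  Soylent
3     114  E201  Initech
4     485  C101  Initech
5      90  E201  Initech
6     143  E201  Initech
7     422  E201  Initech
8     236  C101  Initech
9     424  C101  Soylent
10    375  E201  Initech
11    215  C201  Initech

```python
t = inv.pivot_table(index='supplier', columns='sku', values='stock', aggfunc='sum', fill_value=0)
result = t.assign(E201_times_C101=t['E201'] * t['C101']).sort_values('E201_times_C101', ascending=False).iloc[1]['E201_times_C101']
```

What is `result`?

pivot: rows=supplier, cols=sku, sum(stock):
sku       C101  C201  E201
supplier                  
Initech    721   215  1535
Soylent    424   486   365
add column E201_times_C101 = t['E201'] * t['C101']:
sku       C101  C201  E201  E201_times_C101
supplier                                   
Initech    721   215  1535          1106735
Soylent    424   486   365           154760
sort by E201_times_C101 descending:
sku       C101  C201  E201  E201_times_C101
supplier                                   
Initech    721   215  1535          1106735
Soylent    424   486   365           154760
Taking the value at position 1, column 'E201_times_C101' gives 154760.

154760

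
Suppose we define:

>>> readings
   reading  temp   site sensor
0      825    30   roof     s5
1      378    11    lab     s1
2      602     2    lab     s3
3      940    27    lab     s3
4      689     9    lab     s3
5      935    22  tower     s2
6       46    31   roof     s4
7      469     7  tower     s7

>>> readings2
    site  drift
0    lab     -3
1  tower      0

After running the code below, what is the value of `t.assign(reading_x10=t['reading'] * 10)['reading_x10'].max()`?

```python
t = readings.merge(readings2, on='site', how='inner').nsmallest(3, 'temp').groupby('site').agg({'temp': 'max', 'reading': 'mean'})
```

6455.0

merge on 'site' (how='inner') → 6 rows:
   reading  temp   site sensor  drift
0      378    11    lab     s1     -3
1      602     2    lab     s3     -3
2      940    27    lab     s3     -3
3      689     9    lab     s3     -3
4      935    22  tower     s2      0
5      469     7  tower     s7      0
take 3 rows with smallest temp:
   reading  temp   site sensor  drift
1      602     2    lab     s3     -3
5      469     7  tower     s7      0
3      689     9    lab     s3     -3
group by site: max(temp), mean(reading):
       temp  reading
site                
lab       9    645.5
tower     7    469.0
add column reading_x10 = t['reading'] * 10:
       temp  reading  reading_x10
site                             
lab       9    645.5       6455.0
tower     7    469.0       4690.0
max of column 'reading_x10' → 6455.0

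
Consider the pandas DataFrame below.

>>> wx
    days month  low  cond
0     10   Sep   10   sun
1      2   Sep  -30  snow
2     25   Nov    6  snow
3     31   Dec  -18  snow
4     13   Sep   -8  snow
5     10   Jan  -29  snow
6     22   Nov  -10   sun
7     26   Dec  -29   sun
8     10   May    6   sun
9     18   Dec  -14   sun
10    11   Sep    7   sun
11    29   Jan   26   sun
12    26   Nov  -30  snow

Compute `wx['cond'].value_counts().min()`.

value_counts of cond:
cond
sun     7
snow    6
Name: count, dtype: int64
Then the min of the resulting series: 6

6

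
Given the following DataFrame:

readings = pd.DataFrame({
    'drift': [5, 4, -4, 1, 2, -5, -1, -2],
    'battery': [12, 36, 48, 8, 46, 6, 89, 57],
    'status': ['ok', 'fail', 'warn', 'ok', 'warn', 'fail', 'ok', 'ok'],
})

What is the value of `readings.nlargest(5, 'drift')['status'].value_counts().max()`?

take 5 rows with largest drift:
   drift  battery status
0      5       12     ok
1      4       36   fail
4      2       46   warn
3      1        8     ok
6     -1       89     ok
value_counts of status:
status
ok      3
fail    1
warn    1
Name: count, dtype: int64

3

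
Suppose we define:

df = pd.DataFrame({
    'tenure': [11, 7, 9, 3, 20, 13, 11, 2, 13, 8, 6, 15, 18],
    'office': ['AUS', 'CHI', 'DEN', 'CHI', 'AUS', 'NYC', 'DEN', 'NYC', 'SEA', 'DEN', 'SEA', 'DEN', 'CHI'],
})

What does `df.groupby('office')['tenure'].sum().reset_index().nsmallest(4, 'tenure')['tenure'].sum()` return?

93

group by office, sum of tenure:
office
AUS    31
CHI    28
DEN    43
NYC    15
SEA    19
Name: tenure, dtype: int64
reset_index():
  office  tenure
0    AUS      31
1    CHI      28
2    DEN      43
3    NYC      15
4    SEA      19
take 4 rows with smallest tenure:
  office  tenure
3    NYC      15
4    SEA      19
1    CHI      28
0    AUS      31
Finally, sum of column 'tenure' = 93.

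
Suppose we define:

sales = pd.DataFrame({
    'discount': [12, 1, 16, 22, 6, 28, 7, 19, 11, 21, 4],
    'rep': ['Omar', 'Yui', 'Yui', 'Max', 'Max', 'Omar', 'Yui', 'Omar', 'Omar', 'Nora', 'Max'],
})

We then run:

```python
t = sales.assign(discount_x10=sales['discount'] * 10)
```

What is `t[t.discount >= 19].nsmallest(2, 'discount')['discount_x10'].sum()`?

400

add column discount_x10 = sales['discount'] * 10:
    discount   rep  discount_x10
0         12  Omar           120
1          1   Yui            10
2         16   Yui           160
3         22   Max           220
4          6   Max            60
5         28  Omar           280
6          7   Yui            70
7         19  Omar           190
8         11  Omar           110
9         21  Nora           210
10         4   Max            40
filter rows where discount >= 19:
   discount   rep  discount_x10
3        22   Max           220
5        28  Omar           280
7        19  Omar           190
9        21  Nora           210
take 2 rows with smallest discount:
   discount   rep  discount_x10
7        19  Omar           190
9        21  Nora           210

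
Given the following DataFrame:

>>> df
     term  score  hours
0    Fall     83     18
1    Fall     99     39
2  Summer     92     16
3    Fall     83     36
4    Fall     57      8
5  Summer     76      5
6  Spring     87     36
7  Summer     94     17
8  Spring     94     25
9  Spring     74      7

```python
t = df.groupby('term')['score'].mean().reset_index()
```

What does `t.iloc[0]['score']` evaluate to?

80.5

group by term, mean of score:
term
Fall      80.500000
Spring    85.000000
Summer    87.333333
Name: score, dtype: float64
reset_index():
     term      score
0    Fall  80.500000
1  Spring  85.000000
2  Summer  87.333333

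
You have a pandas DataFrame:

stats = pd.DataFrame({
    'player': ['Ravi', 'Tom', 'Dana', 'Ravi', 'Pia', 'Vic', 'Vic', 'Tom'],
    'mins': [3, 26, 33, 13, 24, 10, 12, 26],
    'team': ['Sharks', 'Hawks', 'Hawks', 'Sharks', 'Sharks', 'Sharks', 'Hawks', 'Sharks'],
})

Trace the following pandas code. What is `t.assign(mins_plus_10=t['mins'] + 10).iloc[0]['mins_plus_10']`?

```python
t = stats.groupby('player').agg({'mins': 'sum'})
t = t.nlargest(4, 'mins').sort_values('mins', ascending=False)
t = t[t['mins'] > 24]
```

group by player, sum of mins:
        mins
player      
Dana      33
Pia       24
Ravi      16
Tom       52
Vic       22
take 4 rows with largest mins:
        mins
player      
Tom       52
Dana      33
Pia       24
Vic       22
sort by mins descending:
        mins
player      
Tom       52
Dana      33
Pia       24
Vic       22
filter rows where mins > 24:
        mins
player      
Tom       52
Dana      33
add column mins_plus_10 = t['mins'] + 10:
        mins  mins_plus_10
player                    
Tom       52            62
Dana      33            43
Then the value at position 0, column 'mins_plus_10': 62

62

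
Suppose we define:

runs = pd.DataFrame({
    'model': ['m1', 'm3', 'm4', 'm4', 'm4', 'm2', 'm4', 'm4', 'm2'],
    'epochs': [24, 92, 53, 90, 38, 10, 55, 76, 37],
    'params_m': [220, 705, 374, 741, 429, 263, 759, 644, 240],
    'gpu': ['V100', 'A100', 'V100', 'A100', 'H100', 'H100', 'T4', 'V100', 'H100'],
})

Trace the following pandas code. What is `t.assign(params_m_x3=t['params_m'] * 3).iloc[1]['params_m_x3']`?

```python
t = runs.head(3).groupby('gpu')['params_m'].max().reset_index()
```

1122

take first 3 rows:
  model  epochs  params_m   gpu
0    m1      24       220  V100
1    m3      92       705  A100
2    m4      53       374  V100
group by gpu, max of params_m:
gpu
A100    705
V100    374
Name: params_m, dtype: int64
reset_index():
    gpu  params_m
0  A100       705
1  V100       374
add column params_m_x3 = t['params_m'] * 3:
    gpu  params_m  params_m_x3
0  A100       705         2115
1  V100       374         1122
Taking the value at position 1, column 'params_m_x3' gives 1122.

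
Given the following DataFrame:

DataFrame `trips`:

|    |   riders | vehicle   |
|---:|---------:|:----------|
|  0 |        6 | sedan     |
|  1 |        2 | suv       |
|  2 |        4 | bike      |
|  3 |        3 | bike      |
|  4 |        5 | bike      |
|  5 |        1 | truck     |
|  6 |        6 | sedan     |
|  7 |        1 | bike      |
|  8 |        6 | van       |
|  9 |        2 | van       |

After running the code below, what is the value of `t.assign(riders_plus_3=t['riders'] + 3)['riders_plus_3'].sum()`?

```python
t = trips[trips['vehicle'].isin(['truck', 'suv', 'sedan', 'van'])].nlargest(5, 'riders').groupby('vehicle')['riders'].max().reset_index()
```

23

filter rows where vehicle in ['truck', 'suv', 'sedan', 'van']:
   riders vehicle
0       6   sedan
1       2     suv
5       1   truck
6       6   sedan
8       6     van
9       2     van
take 5 rows with largest riders:
   riders vehicle
0       6   sedan
6       6   sedan
8       6     van
1       2     suv
9       2     van
group by vehicle, max of riders:
vehicle
sedan    6
suv      2
van      6
Name: riders, dtype: int64
reset_index():
  vehicle  riders
0   sedan       6
1     suv       2
2     van       6
add column riders_plus_3 = t['riders'] + 3:
  vehicle  riders  riders_plus_3
0   sedan       6              9
1     suv       2              5
2     van       6              9
So sum() = 23.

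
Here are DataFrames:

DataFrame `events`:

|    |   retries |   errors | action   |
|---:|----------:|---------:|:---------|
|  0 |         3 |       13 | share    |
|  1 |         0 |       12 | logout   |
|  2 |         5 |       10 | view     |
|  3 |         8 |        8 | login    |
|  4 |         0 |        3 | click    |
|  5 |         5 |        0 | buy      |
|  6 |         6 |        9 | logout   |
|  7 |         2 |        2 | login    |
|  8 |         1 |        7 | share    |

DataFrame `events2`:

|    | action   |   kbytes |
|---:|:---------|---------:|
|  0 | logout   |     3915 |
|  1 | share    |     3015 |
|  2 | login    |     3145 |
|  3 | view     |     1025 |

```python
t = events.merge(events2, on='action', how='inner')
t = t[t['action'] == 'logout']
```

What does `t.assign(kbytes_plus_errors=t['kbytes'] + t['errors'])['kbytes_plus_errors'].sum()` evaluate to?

7851

merge on 'action' (how='inner') → 7 rows:
   retries  errors  action  kbytes
0        3      13   share    3015
1        0      12  logout    3915
2        5      10    view    1025
3        8       8   login    3145
4        6       9  logout    3915
5        2       2   login    3145
6        1       7   share    3015
filter rows where action == 'logout':
   retries  errors  action  kbytes
1        0      12  logout    3915
4        6       9  logout    3915
add column kbytes_plus_errors = t['kbytes'] + t['errors']:
   retries  errors  action  kbytes  kbytes_plus_errors
1        0      12  logout    3915                3927
4        6       9  logout    3915                3924
Taking the sum of column 'kbytes_plus_errors' gives 7851.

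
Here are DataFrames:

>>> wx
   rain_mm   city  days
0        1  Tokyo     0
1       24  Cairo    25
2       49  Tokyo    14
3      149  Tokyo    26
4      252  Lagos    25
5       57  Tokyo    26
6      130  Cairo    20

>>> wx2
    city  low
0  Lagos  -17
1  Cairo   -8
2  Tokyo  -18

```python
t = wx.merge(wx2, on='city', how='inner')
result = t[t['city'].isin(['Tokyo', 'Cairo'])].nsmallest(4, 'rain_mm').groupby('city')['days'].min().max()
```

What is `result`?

merge on 'city' (how='inner') → 7 rows:
   rain_mm   city  days  low
0        1  Tokyo     0  -18
1       24  Cairo    25   -8
2       49  Tokyo    14  -18
3      149  Tokyo    26  -18
4      252  Lagos    25  -17
5       57  Tokyo    26  -18
6      130  Cairo    20   -8
filter rows where city in ['Tokyo', 'Cairo']:
   rain_mm   city  days  low
0        1  Tokyo     0  -18
1       24  Cairo    25   -8
2       49  Tokyo    14  -18
3      149  Tokyo    26  -18
5       57  Tokyo    26  -18
6      130  Cairo    20   -8
take 4 rows with smallest rain_mm:
   rain_mm   city  days  low
0        1  Tokyo     0  -18
1       24  Cairo    25   -8
2       49  Tokyo    14  -18
5       57  Tokyo    26  -18
group by city, min of days:
city
Cairo    25
Tokyo     0
Name: days, dtype: int64

25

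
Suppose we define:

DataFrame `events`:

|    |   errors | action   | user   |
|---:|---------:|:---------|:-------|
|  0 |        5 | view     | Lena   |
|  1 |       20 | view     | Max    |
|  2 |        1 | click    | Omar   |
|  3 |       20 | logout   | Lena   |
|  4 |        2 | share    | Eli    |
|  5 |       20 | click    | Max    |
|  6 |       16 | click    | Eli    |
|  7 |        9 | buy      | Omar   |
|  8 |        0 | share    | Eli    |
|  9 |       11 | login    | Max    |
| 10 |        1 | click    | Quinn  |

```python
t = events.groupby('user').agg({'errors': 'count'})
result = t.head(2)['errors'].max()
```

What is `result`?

3

group by user, count of errors:
       errors
user         
Eli         3
Lena        2
Max         3
Omar        2
Quinn       1
take first 2 rows:
      errors
user        
Eli        3
Lena       2
Reading off the max of column 'errors', we get 3.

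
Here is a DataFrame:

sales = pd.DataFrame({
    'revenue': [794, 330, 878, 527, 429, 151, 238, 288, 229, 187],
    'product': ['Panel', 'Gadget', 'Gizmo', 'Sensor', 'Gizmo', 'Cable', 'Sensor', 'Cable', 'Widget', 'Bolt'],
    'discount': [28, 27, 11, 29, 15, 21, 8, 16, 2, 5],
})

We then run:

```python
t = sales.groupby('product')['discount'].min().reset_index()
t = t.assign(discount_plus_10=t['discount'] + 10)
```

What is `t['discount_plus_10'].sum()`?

group by product, min of discount:
product
Bolt       5
Cable     16
Gadget    27
Gizmo     11
Panel     28
Sensor     8
Widget     2
Name: discount, dtype: int64
reset_index():
  product  discount
0    Bolt         5
1   Cable        16
2  Gadget        27
3   Gizmo        11
4   Panel        28
5  Sensor         8
6  Widget         2
add column discount_plus_10 = t['discount'] + 10:
  product  discount  discount_plus_10
0    Bolt         5                15
1   Cable        16                26
2  Gadget        27                37
3   Gizmo        11                21
4   Panel        28                38
5  Sensor         8                18
6  Widget         2                12
Hence 167.

167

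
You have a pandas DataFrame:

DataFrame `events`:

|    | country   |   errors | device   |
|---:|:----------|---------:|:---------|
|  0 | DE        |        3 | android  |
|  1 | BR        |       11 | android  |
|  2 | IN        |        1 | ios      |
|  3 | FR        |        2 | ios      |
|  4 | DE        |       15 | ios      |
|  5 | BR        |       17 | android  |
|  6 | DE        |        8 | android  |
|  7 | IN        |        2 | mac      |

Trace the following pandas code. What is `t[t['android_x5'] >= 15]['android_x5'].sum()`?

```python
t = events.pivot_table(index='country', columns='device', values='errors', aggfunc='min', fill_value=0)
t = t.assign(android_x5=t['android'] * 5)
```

70

pivot: rows=country, cols=device, min(errors):
device   android  ios  mac
country                   
BR            11    0    0
DE             3   15    0
FR             0    2    0
IN             0    1    2
add column android_x5 = t['android'] * 5:
device   android  ios  mac  android_x5
country                               
BR            11    0    0          55
DE             3   15    0          15
FR             0    2    0           0
IN             0    1    2           0
filter rows where android_x5 >= 15:
device   android  ios  mac  android_x5
country                               
BR            11    0    0          55
DE             3   15    0          15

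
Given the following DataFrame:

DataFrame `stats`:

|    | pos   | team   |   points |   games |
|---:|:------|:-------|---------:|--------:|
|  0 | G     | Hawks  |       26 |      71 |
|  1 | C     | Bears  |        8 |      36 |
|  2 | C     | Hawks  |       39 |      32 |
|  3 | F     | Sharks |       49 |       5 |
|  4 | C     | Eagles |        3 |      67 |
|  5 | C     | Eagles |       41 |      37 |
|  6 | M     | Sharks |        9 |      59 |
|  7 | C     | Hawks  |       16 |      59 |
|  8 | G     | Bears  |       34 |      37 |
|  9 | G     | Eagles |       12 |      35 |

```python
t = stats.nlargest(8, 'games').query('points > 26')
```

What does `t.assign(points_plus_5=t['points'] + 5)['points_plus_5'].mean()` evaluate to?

42.5

take 8 rows with largest games:
  pos    team  points  games
0   G   Hawks      26     71
4   C  Eagles       3     67
6   M  Sharks       9     59
7   C   Hawks      16     59
5   C  Eagles      41     37
8   G   Bears      34     37
1   C   Bears       8     36
9   G  Eagles      12     35
filter rows where points > 26:
  pos    team  points  games
5   C  Eagles      41     37
8   G   Bears      34     37
add column points_plus_5 = t['points'] + 5:
  pos    team  points  games  points_plus_5
5   C  Eagles      41     37             46
8   G   Bears      34     37             39
Taking the mean of column 'points_plus_5' gives 42.5.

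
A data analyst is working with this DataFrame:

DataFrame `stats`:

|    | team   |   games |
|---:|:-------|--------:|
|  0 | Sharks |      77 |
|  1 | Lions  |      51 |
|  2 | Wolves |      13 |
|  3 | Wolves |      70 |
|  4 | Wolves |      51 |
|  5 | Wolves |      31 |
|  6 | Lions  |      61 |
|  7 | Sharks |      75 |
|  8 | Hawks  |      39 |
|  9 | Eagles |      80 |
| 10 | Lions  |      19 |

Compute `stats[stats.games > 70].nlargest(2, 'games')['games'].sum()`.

filter rows where games > 70:
     team  games
0  Sharks     77
7  Sharks     75
9  Eagles     80
take 2 rows with largest games:
     team  games
9  Eagles     80
0  Sharks     77
Hence 157.

157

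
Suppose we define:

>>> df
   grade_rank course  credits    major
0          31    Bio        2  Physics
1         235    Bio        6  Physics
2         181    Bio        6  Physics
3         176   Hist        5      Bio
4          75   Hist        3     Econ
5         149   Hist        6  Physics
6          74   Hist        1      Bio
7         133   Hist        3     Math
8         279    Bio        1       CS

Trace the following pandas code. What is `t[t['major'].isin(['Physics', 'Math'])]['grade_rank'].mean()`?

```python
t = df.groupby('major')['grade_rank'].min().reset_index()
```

82.0

group by major, min of grade_rank:
major
Bio         74
CS         279
Econ        75
Math       133
Physics     31
Name: grade_rank, dtype: int64
reset_index():
     major  grade_rank
0      Bio          74
1       CS         279
2     Econ          75
3     Math         133
4  Physics          31
filter rows where major in ['Physics', 'Math']:
     major  grade_rank
3     Math         133
4  Physics          31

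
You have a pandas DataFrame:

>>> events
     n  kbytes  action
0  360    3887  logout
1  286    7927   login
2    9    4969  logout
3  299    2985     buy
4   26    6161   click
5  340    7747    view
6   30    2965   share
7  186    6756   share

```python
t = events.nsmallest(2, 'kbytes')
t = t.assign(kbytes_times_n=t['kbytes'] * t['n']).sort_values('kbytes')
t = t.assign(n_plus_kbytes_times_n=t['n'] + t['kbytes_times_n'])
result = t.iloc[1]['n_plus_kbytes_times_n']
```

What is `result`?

take 2 rows with smallest kbytes:
     n  kbytes action
6   30    2965  share
3  299    2985    buy
add column kbytes_times_n = t['kbytes'] * t['n']:
     n  kbytes action  kbytes_times_n
6   30    2965  share           88950
3  299    2985    buy          892515
sort by kbytes:
     n  kbytes action  kbytes_times_n
6   30    2965  share           88950
3  299    2985    buy          892515
add column n_plus_kbytes_times_n = t['n'] + t['kbytes_times_n']:
     n  kbytes action  kbytes_times_n  n_plus_kbytes_times_n
6   30    2965  share           88950                  88980
3  299    2985    buy          892515                 892814
Finally, value at position 1, column 'n_plus_kbytes_times_n' = 892814.

892814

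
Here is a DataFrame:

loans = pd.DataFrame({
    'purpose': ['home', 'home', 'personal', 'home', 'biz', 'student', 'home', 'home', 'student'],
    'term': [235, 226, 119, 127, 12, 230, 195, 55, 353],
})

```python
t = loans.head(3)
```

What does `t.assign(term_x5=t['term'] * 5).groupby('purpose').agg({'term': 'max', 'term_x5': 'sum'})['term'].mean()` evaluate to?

177.0

take first 3 rows:
    purpose  term
0      home   235
1      home   226
2  personal   119
add column term_x5 = t['term'] * 5:
    purpose  term  term_x5
0      home   235     1175
1      home   226     1130
2  personal   119      595
group by purpose: max(term), sum(term_x5):
          term  term_x5
purpose                
home       235     2305
personal   119      595
The mean of column 'term' is 177.0.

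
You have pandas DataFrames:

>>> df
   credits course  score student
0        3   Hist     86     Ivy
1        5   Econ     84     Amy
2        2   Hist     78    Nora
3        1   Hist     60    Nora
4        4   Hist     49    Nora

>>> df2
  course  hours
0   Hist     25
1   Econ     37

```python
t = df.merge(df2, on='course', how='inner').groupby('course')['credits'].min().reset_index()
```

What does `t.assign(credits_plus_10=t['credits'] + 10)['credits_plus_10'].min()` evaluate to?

merge on 'course' (how='inner') → 5 rows:
   credits course  score student  hours
0        3   Hist     86     Ivy     25
1        5   Econ     84     Amy     37
2        2   Hist     78    Nora     25
3        1   Hist     60    Nora     25
4        4   Hist     49    Nora     25
group by course, min of credits:
course
Econ    5
Hist    1
Name: credits, dtype: int64
reset_index():
  course  credits
0   Econ        5
1   Hist        1
add column credits_plus_10 = t['credits'] + 10:
  course  credits  credits_plus_10
0   Econ        5               15
1   Hist        1               11

11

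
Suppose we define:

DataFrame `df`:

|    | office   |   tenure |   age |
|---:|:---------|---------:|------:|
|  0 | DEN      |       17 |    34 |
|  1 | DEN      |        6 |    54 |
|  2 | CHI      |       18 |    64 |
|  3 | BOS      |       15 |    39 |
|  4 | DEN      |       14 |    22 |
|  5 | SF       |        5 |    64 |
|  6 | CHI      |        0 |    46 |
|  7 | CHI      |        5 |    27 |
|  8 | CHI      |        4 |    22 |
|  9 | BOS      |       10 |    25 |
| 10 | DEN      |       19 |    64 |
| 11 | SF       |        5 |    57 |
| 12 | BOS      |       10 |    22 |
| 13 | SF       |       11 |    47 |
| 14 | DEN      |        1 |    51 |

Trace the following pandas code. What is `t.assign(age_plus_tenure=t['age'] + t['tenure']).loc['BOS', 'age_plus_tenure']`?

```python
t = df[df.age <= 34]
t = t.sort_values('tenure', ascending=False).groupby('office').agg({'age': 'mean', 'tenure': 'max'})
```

33.5

filter rows where age <= 34:
   office  tenure  age
0     DEN      17   34
4     DEN      14   22
7     CHI       5   27
8     CHI       4   22
9     BOS      10   25
12    BOS      10   22
sort by tenure descending:
   office  tenure  age
0     DEN      17   34
4     DEN      14   22
9     BOS      10   25
12    BOS      10   22
7     CHI       5   27
8     CHI       4   22
group by office: mean(age), max(tenure):
         age  tenure
office              
BOS     23.5      10
CHI     24.5       5
DEN     28.0      17
add column age_plus_tenure = t['age'] + t['tenure']:
         age  tenure  age_plus_tenure
office                               
BOS     23.5      10             33.5
CHI     24.5       5             29.5
DEN     28.0      17             45.0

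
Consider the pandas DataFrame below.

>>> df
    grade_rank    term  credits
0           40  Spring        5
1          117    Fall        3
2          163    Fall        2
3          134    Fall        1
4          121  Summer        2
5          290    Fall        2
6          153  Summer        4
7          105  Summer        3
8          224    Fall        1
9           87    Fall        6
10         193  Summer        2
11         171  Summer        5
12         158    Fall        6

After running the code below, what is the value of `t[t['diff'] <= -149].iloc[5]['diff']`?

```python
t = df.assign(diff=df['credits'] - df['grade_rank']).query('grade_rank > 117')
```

-166

add column diff = df['credits'] - df['grade_rank']:
    grade_rank    term  credits  diff
0           40  Spring        5   -35
1          117    Fall        3  -114
2          163    Fall        2  -161
3          134    Fall        1  -133
4          121  Summer        2  -119
5          290    Fall        2  -288
6          153  Summer        4  -149
7          105  Summer        3  -102
8          224    Fall        1  -223
9           87    Fall        6   -81
10         193  Summer        2  -191
11         171  Summer        5  -166
12         158    Fall        6  -152
filter rows where grade_rank > 117:
    grade_rank    term  credits  diff
2          163    Fall        2  -161
3          134    Fall        1  -133
4          121  Summer        2  -119
5          290    Fall        2  -288
6          153  Summer        4  -149
8          224    Fall        1  -223
10         193  Summer        2  -191
11         171  Summer        5  -166
12         158    Fall        6  -152
filter rows where diff <= -149:
    grade_rank    term  credits  diff
2          163    Fall        2  -161
5          290    Fall        2  -288
6          153  Summer        4  -149
8          224    Fall        1  -223
10         193  Summer        2  -191
11         171  Summer        5  -166
12         158    Fall        6  -152
Reading off the value at position 5, column 'diff', we get -166.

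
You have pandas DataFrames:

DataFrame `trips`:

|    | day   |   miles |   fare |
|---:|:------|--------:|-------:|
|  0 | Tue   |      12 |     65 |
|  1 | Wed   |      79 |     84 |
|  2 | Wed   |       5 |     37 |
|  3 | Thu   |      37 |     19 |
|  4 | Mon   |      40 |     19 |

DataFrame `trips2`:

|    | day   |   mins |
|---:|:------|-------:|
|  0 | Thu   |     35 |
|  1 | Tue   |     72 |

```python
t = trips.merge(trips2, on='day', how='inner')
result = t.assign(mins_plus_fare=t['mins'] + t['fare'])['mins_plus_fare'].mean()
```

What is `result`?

merge on 'day' (how='inner') → 2 rows:
   day  miles  fare  mins
0  Tue     12    65    72
1  Thu     37    19    35
add column mins_plus_fare = t['mins'] + t['fare']:
   day  miles  fare  mins  mins_plus_fare
0  Tue     12    65    72             137
1  Thu     37    19    35              54

95.5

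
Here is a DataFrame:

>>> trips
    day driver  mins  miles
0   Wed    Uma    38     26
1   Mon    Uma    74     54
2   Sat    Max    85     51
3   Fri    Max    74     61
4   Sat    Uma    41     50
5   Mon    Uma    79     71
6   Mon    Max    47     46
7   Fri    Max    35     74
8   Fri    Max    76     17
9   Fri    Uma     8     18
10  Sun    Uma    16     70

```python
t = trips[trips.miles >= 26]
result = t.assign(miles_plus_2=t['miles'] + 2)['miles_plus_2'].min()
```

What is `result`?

filter rows where miles >= 26:
    day driver  mins  miles
0   Wed    Uma    38     26
1   Mon    Uma    74     54
2   Sat    Max    85     51
3   Fri    Max    74     61
4   Sat    Uma    41     50
5   Mon    Uma    79     71
6   Mon    Max    47     46
7   Fri    Max    35     74
10  Sun    Uma    16     70
add column miles_plus_2 = t['miles'] + 2:
    day driver  mins  miles  miles_plus_2
0   Wed    Uma    38     26            28
1   Mon    Uma    74     54            56
2   Sat    Max    85     51            53
3   Fri    Max    74     61            63
4   Sat    Uma    41     50            52
5   Mon    Uma    79     71            73
6   Mon    Max    47     46            48
7   Fri    Max    35     74            76
10  Sun    Uma    16     70            72
Reading off the min of column 'miles_plus_2', we get 28.

28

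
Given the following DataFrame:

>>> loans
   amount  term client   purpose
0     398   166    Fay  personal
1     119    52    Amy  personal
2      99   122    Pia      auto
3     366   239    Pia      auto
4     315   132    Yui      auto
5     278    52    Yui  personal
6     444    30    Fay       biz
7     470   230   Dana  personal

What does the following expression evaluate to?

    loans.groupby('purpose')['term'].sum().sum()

group by purpose, sum of term:
purpose
auto        493
biz          30
personal    500
Name: term, dtype: int64
Finally, sum of the resulting series = 1023.

1023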